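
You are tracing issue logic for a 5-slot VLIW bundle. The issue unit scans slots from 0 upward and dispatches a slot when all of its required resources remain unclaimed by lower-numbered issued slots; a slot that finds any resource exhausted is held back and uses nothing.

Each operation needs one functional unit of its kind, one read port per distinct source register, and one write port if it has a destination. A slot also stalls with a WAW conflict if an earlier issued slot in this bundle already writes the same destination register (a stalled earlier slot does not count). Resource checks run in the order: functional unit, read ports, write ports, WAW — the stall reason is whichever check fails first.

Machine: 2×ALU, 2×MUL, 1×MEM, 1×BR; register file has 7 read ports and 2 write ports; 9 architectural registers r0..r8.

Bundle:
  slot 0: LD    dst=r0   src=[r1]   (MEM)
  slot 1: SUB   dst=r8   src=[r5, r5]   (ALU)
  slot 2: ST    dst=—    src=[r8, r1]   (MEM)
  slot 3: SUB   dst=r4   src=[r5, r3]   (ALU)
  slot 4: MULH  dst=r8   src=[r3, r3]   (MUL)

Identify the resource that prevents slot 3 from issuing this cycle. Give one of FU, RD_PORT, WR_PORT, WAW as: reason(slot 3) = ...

reason(slot 3) = WR_PORT

(0) want 1×MEM +1rd +1wr — yes → AL2|MU2|ME0|BR1|rd6|wr1
(1) want 1×ALU +1rd +1wr — yes → AL1|MU2|ME0|BR1|rd5|wr0
(2) want 1×MEM +2rd +0wr — FU → AL1|MU2|ME0|BR1|rd5|wr0
(3) want 1×ALU +2rd +1wr — WR_PORT → AL1|MU2|ME0|BR1|rd5|wr0
(4) want 1×MUL +1rd +1wr — WR_PORT → AL1|MU2|ME0|BR1|rd5|wr0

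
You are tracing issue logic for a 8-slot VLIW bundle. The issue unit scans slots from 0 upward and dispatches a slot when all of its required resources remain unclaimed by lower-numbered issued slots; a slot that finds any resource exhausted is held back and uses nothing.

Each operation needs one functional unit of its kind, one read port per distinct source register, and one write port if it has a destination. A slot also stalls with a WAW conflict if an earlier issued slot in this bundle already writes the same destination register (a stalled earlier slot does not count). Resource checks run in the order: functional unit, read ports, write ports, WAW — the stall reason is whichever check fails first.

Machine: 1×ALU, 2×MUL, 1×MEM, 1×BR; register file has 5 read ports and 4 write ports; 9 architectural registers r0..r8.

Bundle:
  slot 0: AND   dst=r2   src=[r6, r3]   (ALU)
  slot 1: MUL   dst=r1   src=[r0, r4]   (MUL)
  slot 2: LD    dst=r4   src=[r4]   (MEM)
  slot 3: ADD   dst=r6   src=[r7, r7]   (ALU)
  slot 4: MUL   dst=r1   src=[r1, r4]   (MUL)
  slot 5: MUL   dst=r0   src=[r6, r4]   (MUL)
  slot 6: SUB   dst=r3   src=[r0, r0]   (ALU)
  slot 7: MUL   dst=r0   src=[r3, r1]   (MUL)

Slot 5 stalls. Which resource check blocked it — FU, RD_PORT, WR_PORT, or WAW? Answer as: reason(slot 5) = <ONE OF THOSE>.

reason(slot 5) = RD_PORT

(0) want 1×ALU +2rd +1wr — yes → AL0|MU2|ME1|BR1|rd3|wr3
(1) want 1×MUL +2rd +1wr — yes → AL0|MU1|ME1|BR1|rd1|wr2
(2) want 1×MEM +1rd +1wr — yes → AL0|MU1|ME0|BR1|rd0|wr1
(3) want 1×ALU +1rd +1wr — FU → AL0|MU1|ME0|BR1|rd0|wr1
(4) want 1×MUL +2rd +1wr — RD_PORT → AL0|MU1|ME0|BR1|rd0|wr1
(5) want 1×MUL +2rd +1wr — RD_PORT → AL0|MU1|ME0|BR1|rd0|wr1
(6) want 1×ALU +1rd +1wr — FU → AL0|MU1|ME0|BR1|rd0|wr1
(7) want 1×MUL +2rd +1wr — RD_PORT → AL0|MU1|ME0|BR1|rd0|wr1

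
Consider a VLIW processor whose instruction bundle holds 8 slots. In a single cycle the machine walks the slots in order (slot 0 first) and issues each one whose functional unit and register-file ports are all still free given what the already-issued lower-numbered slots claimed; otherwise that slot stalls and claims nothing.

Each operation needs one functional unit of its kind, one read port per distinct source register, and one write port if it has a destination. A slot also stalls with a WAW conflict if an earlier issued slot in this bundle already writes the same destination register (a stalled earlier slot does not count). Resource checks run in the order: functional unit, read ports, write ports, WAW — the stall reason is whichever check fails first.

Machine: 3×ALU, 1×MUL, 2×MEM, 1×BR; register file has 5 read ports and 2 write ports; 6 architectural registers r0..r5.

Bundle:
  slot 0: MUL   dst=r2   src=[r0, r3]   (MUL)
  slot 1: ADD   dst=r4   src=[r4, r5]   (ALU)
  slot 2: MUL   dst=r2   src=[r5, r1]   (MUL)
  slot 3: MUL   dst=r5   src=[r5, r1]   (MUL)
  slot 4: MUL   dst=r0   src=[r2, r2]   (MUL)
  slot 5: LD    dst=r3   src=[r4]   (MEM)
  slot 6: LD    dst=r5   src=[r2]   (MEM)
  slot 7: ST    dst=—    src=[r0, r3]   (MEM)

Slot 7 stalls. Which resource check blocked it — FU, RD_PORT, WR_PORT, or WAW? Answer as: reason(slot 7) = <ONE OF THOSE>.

(0) want 1×MUL +2rd +1wr — yes → AL3|MU0|ME2|BR1|rd3|wr1
(1) want 1×ALU +2rd +1wr — yes → AL2|MU0|ME2|BR1|rd1|wr0
(2) want 1×MUL +2rd +1wr — FU → AL2|MU0|ME2|BR1|rd1|wr0
(3) want 1×MUL +2rd +1wr — FU → AL2|MU0|ME2|BR1|rd1|wr0
(4) want 1×MUL +1rd +1wr — FU → AL2|MU0|ME2|BR1|rd1|wr0
(5) want 1×MEM +1rd +1wr — WR_PORT → AL2|MU0|ME2|BR1|rd1|wr0
(6) want 1×MEM +1rd +1wr — WR_PORT → AL2|MU0|ME2|BR1|rd1|wr0
(7) want 1×MEM +2rd +0wr — RD_PORT → AL2|MU0|ME2|BR1|rd1|wr0

reason(slot 7) = RD_PORT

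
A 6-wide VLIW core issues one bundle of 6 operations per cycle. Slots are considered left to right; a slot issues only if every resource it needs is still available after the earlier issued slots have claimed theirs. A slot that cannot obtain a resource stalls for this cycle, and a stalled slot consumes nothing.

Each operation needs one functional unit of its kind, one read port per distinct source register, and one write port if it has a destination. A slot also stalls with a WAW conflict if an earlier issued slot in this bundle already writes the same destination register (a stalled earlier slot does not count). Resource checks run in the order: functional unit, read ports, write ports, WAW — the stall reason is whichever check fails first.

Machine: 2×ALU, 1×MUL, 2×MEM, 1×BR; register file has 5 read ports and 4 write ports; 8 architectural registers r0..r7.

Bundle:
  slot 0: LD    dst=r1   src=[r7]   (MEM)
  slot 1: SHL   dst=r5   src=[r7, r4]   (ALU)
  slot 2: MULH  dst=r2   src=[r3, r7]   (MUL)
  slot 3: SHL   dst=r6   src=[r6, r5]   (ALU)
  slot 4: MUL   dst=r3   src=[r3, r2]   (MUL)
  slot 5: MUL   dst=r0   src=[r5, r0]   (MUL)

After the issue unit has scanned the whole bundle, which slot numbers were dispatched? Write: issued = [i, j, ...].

slot 0 (MEM): ISSUE — free A2,Mu1,Ld1,B1 rp4 wp3
slot 1 (ALU): ISSUE — free A1,Mu1,Ld1,B1 rp2 wp2
slot 2 (MUL): ISSUE — free A1,Mu0,Ld1,B1 rp0 wp1
slot 3 (ALU): stall RD_PORT — free A1,Mu0,Ld1,B1 rp0 wp1
slot 4 (MUL): stall FU — free A1,Mu0,Ld1,B1 rp0 wp1
slot 5 (MUL): stall FU — free A1,Mu0,Ld1,B1 rp0 wp1

issued = [0, 1, 2]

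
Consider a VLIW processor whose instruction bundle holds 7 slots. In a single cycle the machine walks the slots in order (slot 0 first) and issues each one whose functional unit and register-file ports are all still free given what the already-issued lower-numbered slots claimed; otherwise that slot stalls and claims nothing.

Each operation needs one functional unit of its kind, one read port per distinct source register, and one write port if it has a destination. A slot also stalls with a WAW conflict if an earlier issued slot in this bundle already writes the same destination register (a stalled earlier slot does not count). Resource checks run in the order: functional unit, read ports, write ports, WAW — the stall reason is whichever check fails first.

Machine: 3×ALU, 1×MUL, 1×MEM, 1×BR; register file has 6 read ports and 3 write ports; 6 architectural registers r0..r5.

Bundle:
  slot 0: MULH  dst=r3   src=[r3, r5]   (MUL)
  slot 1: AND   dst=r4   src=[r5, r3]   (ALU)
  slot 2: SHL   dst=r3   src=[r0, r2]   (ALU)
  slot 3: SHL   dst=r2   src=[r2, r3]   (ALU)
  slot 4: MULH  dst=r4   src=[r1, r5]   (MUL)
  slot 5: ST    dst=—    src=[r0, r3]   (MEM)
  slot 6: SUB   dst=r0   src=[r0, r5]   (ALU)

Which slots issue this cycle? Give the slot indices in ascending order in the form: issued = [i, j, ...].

issued = [0, 1, 3]

  0. MUL→r3 ⇒ go  {3A/0Mu/1Ld/1B | 4r 2w}
  1. ALU→r4 ⇒ go  {2A/0Mu/1Ld/1B | 2r 1w}
  2. ALU→r3 ⇒ no(WAW)  {2A/0Mu/1Ld/1B | 2r 1w}
  3. ALU→r2 ⇒ go  {1A/0Mu/1Ld/1B | 0r 0w}
  4. MUL→r4 ⇒ no(FU)  {1A/0Mu/1Ld/1B | 0r 0w}
  5. MEM ⇒ no(RD_PORT)  {1A/0Mu/1Ld/1B | 0r 0w}
  6. ALU→r0 ⇒ no(RD_PORT)  {1A/0Mu/1Ld/1B | 0r 0w}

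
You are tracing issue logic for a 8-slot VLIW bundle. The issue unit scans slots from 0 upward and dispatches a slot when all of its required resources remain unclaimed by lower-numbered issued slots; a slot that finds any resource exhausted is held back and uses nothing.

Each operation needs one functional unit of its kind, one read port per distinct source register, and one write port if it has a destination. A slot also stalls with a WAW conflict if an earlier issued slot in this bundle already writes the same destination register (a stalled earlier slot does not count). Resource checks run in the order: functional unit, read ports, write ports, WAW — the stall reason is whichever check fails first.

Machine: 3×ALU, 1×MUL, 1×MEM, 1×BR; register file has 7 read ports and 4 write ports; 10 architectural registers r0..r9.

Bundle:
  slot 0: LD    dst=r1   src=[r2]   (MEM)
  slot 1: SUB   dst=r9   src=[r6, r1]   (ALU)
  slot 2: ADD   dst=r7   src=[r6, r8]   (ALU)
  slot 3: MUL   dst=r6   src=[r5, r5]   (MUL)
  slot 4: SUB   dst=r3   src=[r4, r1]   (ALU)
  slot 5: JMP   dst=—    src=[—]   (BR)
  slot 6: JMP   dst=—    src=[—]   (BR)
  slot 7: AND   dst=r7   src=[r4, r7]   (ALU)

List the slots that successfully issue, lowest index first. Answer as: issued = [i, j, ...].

(0) want 1×MEM +1rd +1wr — yes → AL3|MU1|ME0|BR1|rd6|wr3
(1) want 1×ALU +2rd +1wr — yes → AL2|MU1|ME0|BR1|rd4|wr2
(2) want 1×ALU +2rd +1wr — yes → AL1|MU1|ME0|BR1|rd2|wr1
(3) want 1×MUL +1rd +1wr — yes → AL1|MU0|ME0|BR1|rd1|wr0
(4) want 1×ALU +2rd +1wr — RD_PORT → AL1|MU0|ME0|BR1|rd1|wr0
(5) want 1×BR +0rd +0wr — yes → AL1|MU0|ME0|BR0|rd1|wr0
(6) want 1×BR +0rd +0wr — FU → AL1|MU0|ME0|BR0|rd1|wr0
(7) want 1×ALU +2rd +1wr — RD_PORT → AL1|MU0|ME0|BR0|rd1|wr0

issued = [0, 1, 2, 3, 5]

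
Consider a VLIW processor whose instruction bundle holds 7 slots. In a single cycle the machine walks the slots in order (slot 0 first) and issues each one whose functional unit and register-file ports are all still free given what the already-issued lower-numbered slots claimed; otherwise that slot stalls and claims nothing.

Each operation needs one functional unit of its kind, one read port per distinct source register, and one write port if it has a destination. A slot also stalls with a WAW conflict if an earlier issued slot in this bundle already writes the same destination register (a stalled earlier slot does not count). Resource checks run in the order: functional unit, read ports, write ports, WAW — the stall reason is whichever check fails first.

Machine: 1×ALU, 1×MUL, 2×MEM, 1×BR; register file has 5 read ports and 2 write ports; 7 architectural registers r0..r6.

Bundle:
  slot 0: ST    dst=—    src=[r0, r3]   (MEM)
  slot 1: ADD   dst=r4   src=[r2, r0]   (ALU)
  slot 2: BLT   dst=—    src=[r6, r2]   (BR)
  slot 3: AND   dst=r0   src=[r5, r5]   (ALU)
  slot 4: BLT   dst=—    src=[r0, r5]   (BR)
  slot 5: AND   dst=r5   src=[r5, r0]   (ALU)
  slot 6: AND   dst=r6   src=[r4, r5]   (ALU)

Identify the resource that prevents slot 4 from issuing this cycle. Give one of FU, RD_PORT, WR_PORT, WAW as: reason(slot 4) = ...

slot 0 (MEM): ISSUE — free A1,Mu1,Ld1,B1 rp3 wp2
slot 1 (ALU): ISSUE — free A0,Mu1,Ld1,B1 rp1 wp1
slot 2 (BR): stall RD_PORT — free A0,Mu1,Ld1,B1 rp1 wp1
slot 3 (ALU): stall FU — free A0,Mu1,Ld1,B1 rp1 wp1
slot 4 (BR): stall RD_PORT — free A0,Mu1,Ld1,B1 rp1 wp1
slot 5 (ALU): stall FU — free A0,Mu1,Ld1,B1 rp1 wp1
slot 6 (ALU): stall FU — free A0,Mu1,Ld1,B1 rp1 wp1

reason(slot 4) = RD_PORT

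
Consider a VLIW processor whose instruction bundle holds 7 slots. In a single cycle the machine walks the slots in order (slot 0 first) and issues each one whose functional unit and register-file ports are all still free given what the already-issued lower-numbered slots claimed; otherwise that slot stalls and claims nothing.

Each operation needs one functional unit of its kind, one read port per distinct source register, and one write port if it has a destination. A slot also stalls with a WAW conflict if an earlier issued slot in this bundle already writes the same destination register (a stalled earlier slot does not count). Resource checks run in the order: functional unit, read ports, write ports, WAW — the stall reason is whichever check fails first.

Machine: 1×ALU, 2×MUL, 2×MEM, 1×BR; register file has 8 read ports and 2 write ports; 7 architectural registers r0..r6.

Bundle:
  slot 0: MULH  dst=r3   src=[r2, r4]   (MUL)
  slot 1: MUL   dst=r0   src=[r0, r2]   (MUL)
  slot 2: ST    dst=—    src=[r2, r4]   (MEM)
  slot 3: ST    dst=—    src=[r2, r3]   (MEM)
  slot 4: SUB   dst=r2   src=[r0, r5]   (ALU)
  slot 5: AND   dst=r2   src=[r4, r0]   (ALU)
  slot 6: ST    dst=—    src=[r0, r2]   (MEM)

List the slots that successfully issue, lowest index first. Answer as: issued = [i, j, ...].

slot 0 (MUL): ISSUE — free A1,Mu1,Ld2,B1 rp6 wp1
slot 1 (MUL): ISSUE — free A1,Mu0,Ld2,B1 rp4 wp0
slot 2 (MEM): ISSUE — free A1,Mu0,Ld1,B1 rp2 wp0
slot 3 (MEM): ISSUE — free A1,Mu0,Ld0,B1 rp0 wp0
slot 4 (ALU): stall RD_PORT — free A1,Mu0,Ld0,B1 rp0 wp0
slot 5 (ALU): stall RD_PORT — free A1,Mu0,Ld0,B1 rp0 wp0
slot 6 (MEM): stall FU — free A1,Mu0,Ld0,B1 rp0 wp0

issued = [0, 1, 2, 3]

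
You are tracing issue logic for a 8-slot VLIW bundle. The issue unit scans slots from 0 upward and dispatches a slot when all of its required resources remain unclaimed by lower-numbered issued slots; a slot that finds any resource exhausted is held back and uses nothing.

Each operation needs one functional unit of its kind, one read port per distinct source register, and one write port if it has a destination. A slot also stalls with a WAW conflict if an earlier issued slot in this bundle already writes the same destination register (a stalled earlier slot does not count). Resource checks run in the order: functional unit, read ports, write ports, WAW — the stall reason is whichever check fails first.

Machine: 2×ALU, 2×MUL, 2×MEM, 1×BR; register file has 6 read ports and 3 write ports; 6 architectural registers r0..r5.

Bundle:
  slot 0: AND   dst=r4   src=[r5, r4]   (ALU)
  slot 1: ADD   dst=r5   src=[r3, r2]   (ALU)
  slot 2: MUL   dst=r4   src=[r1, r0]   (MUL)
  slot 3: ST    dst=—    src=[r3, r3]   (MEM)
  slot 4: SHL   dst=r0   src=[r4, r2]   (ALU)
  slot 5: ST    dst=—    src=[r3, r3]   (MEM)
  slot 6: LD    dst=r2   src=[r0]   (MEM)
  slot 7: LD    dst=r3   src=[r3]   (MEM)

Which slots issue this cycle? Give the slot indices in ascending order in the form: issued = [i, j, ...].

issued = [0, 1, 3, 5]

#0 ALU src=r5,r4 dispatched  <A:1 Mu:2 Ld:2 B:1 rd:4 wr:2>
#1 ALU src=r3,r2 dispatched  <A:0 Mu:2 Ld:2 B:1 rd:2 wr:1>
#2 MUL src=r1,r0 held:WAW  <A:0 Mu:2 Ld:2 B:1 rd:2 wr:1>
#3 MEM src=r3,r3 dispatched  <A:0 Mu:2 Ld:1 B:1 rd:1 wr:1>
#4 ALU src=r4,r2 held:FU  <A:0 Mu:2 Ld:1 B:1 rd:1 wr:1>
#5 MEM src=r3,r3 dispatched  <A:0 Mu:2 Ld:0 B:1 rd:0 wr:1>
#6 MEM src=r0 held:FU  <A:0 Mu:2 Ld:0 B:1 rd:0 wr:1>
#7 MEM src=r3 held:FU  <A:0 Mu:2 Ld:0 B:1 rd:0 wr:1>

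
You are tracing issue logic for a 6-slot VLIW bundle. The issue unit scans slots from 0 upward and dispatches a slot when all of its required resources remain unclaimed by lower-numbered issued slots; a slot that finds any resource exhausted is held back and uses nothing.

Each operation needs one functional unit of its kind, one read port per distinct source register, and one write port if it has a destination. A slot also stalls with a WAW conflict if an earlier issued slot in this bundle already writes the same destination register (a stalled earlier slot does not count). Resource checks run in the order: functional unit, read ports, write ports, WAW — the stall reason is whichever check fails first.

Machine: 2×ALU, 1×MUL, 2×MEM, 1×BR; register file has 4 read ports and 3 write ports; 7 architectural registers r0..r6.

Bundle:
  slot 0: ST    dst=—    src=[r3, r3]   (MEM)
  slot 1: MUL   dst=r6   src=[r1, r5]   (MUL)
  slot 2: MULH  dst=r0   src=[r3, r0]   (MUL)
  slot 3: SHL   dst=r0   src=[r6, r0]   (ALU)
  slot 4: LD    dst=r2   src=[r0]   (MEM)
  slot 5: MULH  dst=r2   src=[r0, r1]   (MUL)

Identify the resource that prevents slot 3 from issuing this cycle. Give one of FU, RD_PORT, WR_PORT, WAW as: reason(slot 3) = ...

[0] MEM needs rd=1 wr=0: ok; after: ALU=2 MUL=1 MEM=1 BR=1, R=3, W=3
[1] MUL needs rd=2 wr=1: ok; after: ALU=2 MUL=0 MEM=1 BR=1, R=1, W=2
[2] MUL needs rd=2 wr=1: FU; after: ALU=2 MUL=0 MEM=1 BR=1, R=1, W=2
[3] ALU needs rd=2 wr=1: RD_PORT; after: ALU=2 MUL=0 MEM=1 BR=1, R=1, W=2
[4] MEM needs rd=1 wr=1: ok; after: ALU=2 MUL=0 MEM=0 BR=1, R=0, W=1
[5] MUL needs rd=2 wr=1: FU; after: ALU=2 MUL=0 MEM=0 BR=1, R=0, W=1

reason(slot 3) = RD_PORT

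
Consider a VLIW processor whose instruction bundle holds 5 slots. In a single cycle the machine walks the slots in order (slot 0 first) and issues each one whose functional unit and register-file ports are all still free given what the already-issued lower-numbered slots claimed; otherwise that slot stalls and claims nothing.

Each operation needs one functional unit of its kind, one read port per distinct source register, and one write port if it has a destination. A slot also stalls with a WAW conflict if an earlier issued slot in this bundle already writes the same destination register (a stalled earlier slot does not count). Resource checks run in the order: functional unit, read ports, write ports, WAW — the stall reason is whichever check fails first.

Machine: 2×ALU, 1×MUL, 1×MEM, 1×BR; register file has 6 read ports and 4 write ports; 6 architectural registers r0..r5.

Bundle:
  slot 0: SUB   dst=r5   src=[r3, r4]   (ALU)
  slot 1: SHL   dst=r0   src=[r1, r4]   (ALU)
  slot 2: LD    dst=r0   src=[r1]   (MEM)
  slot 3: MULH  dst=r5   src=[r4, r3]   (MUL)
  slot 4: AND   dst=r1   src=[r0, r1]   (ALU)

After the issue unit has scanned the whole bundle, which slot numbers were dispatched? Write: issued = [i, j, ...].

issued = [0, 1]

(0) want 1×ALU +2rd +1wr — yes → AL1|MU1|ME1|BR1|rd4|wr3
(1) want 1×ALU +2rd +1wr — yes → AL0|MU1|ME1|BR1|rd2|wr2
(2) want 1×MEM +1rd +1wr — WAW → AL0|MU1|ME1|BR1|rd2|wr2
(3) want 1×MUL +2rd +1wr — WAW → AL0|MU1|ME1|BR1|rd2|wr2
(4) want 1×ALU +2rd +1wr — FU → AL0|MU1|ME1|BR1|rd2|wr2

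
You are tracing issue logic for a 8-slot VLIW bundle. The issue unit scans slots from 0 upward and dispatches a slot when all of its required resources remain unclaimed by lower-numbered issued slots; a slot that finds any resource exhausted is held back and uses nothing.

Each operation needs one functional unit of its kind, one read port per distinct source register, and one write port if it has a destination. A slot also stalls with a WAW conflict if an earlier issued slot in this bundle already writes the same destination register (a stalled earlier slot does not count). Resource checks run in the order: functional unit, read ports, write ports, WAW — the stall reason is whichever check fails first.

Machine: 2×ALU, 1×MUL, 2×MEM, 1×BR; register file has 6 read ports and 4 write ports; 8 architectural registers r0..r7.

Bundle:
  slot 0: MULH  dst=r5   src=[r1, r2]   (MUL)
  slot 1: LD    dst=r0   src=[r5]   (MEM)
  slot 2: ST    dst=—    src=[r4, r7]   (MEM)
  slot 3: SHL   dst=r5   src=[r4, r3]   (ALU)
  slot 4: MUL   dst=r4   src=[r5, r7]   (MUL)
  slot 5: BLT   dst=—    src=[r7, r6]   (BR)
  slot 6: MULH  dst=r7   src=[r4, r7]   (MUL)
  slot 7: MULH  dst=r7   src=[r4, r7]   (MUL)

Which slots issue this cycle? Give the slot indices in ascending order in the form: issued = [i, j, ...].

issued = [0, 1, 2]

(0) want 1×MUL +2rd +1wr — yes → AL2|MU0|ME2|BR1|rd4|wr3
(1) want 1×MEM +1rd +1wr — yes → AL2|MU0|ME1|BR1|rd3|wr2
(2) want 1×MEM +2rd +0wr — yes → AL2|MU0|ME0|BR1|rd1|wr2
(3) want 1×ALU +2rd +1wr — RD_PORT → AL2|MU0|ME0|BR1|rd1|wr2
(4) want 1×MUL +2rd +1wr — FU → AL2|MU0|ME0|BR1|rd1|wr2
(5) want 1×BR +2rd +0wr — RD_PORT → AL2|MU0|ME0|BR1|rd1|wr2
(6) want 1×MUL +2rd +1wr — FU → AL2|MU0|ME0|BR1|rd1|wr2
(7) want 1×MUL +2rd +1wr — FU → AL2|MU0|ME0|BR1|rd1|wr2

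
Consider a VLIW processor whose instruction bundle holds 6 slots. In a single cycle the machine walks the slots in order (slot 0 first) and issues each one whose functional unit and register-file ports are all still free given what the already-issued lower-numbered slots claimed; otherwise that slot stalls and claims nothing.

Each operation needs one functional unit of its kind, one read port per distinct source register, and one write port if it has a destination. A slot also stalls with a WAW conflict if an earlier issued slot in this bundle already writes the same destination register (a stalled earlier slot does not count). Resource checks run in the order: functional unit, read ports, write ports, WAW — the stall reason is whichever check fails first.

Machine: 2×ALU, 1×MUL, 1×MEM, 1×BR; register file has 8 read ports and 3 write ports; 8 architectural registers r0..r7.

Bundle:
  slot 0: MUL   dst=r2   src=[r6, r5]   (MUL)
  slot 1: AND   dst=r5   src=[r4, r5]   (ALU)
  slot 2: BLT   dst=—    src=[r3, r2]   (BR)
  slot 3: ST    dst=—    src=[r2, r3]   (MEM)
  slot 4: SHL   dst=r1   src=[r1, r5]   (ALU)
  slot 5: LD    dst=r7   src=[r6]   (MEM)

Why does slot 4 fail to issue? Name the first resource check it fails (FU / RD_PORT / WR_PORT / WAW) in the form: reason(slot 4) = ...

reason(slot 4) = RD_PORT

(0) want 1×MUL +2rd +1wr — yes → AL2|MU0|ME1|BR1|rd6|wr2
(1) want 1×ALU +2rd +1wr — yes → AL1|MU0|ME1|BR1|rd4|wr1
(2) want 1×BR +2rd +0wr — yes → AL1|MU0|ME1|BR0|rd2|wr1
(3) want 1×MEM +2rd +0wr — yes → AL1|MU0|ME0|BR0|rd0|wr1
(4) want 1×ALU +2rd +1wr — RD_PORT → AL1|MU0|ME0|BR0|rd0|wr1
(5) want 1×MEM +1rd +1wr — FU → AL1|MU0|ME0|BR0|rd0|wr1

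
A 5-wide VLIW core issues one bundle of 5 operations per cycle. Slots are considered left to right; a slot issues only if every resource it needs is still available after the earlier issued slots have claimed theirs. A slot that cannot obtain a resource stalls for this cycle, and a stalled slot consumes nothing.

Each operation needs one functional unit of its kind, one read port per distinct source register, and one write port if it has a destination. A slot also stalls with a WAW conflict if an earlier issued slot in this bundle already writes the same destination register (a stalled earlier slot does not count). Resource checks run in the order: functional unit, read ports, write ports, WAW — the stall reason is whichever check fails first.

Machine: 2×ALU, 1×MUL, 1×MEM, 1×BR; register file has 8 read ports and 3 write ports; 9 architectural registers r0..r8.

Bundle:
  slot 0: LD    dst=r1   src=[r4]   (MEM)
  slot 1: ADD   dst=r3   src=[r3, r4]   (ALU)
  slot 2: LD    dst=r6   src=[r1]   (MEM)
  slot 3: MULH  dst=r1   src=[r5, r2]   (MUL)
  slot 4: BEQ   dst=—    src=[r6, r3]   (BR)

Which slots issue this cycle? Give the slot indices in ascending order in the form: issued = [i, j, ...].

(0) want 1×MEM +1rd +1wr — yes → AL2|MU1|ME0|BR1|rd7|wr2
(1) want 1×ALU +2rd +1wr — yes → AL1|MU1|ME0|BR1|rd5|wr1
(2) want 1×MEM +1rd +1wr — FU → AL1|MU1|ME0|BR1|rd5|wr1
(3) want 1×MUL +2rd +1wr — WAW → AL1|MU1|ME0|BR1|rd5|wr1
(4) want 1×BR +2rd +0wr — yes → AL1|MU1|ME0|BR0|rd3|wr1

issued = [0, 1, 4]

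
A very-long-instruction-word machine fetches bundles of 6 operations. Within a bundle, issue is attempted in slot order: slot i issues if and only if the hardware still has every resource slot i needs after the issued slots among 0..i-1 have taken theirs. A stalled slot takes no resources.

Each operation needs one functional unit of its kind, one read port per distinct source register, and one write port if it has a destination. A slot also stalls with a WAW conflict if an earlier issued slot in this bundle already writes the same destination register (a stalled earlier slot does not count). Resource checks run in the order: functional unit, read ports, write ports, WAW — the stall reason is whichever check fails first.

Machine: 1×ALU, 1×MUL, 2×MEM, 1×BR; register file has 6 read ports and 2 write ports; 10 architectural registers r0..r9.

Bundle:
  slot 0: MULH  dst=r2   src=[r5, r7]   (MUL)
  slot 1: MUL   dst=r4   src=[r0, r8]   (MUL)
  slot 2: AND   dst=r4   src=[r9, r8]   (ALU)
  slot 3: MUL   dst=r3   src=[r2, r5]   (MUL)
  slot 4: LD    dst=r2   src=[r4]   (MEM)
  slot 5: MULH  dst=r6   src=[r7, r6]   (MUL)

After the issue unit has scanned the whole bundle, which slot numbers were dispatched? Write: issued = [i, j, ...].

  0. MUL→r2 ⇒ go  {1A/0Mu/2Ld/1B | 4r 1w}
  1. MUL→r4 ⇒ no(FU)  {1A/0Mu/2Ld/1B | 4r 1w}
  2. ALU→r4 ⇒ go  {0A/0Mu/2Ld/1B | 2r 0w}
  3. MUL→r3 ⇒ no(FU)  {0A/0Mu/2Ld/1B | 2r 0w}
  4. MEM→r2 ⇒ no(WR_PORT)  {0A/0Mu/2Ld/1B | 2r 0w}
  5. MUL→r6 ⇒ no(FU)  {0A/0Mu/2Ld/1B | 2r 0w}

issued = [0, 2]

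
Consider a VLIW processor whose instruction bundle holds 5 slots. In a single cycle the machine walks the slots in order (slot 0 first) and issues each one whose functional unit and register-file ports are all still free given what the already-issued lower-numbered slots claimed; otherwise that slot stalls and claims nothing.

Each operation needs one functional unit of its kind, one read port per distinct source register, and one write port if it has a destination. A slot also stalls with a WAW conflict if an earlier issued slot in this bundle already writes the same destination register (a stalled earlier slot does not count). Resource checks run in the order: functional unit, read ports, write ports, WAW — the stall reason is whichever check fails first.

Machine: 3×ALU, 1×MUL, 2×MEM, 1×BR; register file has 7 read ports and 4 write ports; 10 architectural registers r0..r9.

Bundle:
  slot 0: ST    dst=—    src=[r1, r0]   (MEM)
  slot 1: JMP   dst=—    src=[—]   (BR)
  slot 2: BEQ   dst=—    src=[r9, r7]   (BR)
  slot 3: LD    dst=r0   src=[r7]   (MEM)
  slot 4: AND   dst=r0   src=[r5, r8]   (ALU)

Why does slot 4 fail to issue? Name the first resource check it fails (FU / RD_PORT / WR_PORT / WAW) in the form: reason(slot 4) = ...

reason(slot 4) = WAW

[0] MEM needs rd=2 wr=0: ok; after: ALU=3 MUL=1 MEM=1 BR=1, R=5, W=4
[1] BR needs rd=0 wr=0: ok; after: ALU=3 MUL=1 MEM=1 BR=0, R=5, W=4
[2] BR needs rd=2 wr=0: FU; after: ALU=3 MUL=1 MEM=1 BR=0, R=5, W=4
[3] MEM needs rd=1 wr=1: ok; after: ALU=3 MUL=1 MEM=0 BR=0, R=4, W=3
[4] ALU needs rd=2 wr=1: WAW; after: ALU=3 MUL=1 MEM=0 BR=0, R=4, W=3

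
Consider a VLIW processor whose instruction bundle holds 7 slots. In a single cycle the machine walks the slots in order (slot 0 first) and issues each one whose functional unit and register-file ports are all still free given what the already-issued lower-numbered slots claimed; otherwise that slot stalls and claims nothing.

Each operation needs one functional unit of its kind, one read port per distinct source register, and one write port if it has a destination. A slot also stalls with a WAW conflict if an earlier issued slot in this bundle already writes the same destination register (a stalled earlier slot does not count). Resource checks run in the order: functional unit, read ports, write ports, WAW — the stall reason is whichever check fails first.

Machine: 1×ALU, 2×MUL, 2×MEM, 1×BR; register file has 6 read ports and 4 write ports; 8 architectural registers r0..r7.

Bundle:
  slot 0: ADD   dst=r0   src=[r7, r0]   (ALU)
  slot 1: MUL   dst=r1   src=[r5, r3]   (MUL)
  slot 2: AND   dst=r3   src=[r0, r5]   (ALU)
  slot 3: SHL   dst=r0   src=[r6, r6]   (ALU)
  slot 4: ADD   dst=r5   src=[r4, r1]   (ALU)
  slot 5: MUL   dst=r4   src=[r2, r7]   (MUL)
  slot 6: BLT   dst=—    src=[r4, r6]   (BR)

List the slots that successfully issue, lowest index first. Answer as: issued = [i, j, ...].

slot 0 (ALU): ISSUE — free A0,Mu2,Ld2,B1 rp4 wp3
slot 1 (MUL): ISSUE — free A0,Mu1,Ld2,B1 rp2 wp2
slot 2 (ALU): stall FU — free A0,Mu1,Ld2,B1 rp2 wp2
slot 3 (ALU): stall FU — free A0,Mu1,Ld2,B1 rp2 wp2
slot 4 (ALU): stall FU — free A0,Mu1,Ld2,B1 rp2 wp2
slot 5 (MUL): ISSUE — free A0,Mu0,Ld2,B1 rp0 wp1
slot 6 (BR): stall RD_PORT — free A0,Mu0,Ld2,B1 rp0 wp1

issued = [0, 1, 5]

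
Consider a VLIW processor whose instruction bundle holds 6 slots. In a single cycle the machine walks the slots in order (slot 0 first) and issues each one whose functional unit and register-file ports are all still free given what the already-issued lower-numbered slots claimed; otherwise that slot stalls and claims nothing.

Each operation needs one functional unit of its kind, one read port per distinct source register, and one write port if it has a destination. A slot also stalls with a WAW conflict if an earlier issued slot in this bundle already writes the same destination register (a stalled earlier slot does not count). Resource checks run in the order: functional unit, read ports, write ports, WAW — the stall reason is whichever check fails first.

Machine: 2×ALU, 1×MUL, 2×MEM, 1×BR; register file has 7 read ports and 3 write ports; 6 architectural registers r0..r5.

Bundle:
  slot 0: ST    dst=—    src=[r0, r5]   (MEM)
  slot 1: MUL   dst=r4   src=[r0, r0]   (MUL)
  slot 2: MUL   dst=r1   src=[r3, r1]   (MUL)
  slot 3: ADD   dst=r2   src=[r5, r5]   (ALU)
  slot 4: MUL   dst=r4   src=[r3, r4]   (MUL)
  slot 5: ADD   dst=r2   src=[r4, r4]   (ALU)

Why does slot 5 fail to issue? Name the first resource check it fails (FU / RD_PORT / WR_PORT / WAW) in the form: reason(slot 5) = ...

  0. MEM ⇒ go  {2A/1Mu/1Ld/1B | 5r 3w}
  1. MUL→r4 ⇒ go  {2A/0Mu/1Ld/1B | 4r 2w}
  2. MUL→r1 ⇒ no(FU)  {2A/0Mu/1Ld/1B | 4r 2w}
  3. ALU→r2 ⇒ go  {1A/0Mu/1Ld/1B | 3r 1w}
  4. MUL→r4 ⇒ no(FU)  {1A/0Mu/1Ld/1B | 3r 1w}
  5. ALU→r2 ⇒ no(WAW)  {1A/0Mu/1Ld/1B | 3r 1w}

reason(slot 5) = WAW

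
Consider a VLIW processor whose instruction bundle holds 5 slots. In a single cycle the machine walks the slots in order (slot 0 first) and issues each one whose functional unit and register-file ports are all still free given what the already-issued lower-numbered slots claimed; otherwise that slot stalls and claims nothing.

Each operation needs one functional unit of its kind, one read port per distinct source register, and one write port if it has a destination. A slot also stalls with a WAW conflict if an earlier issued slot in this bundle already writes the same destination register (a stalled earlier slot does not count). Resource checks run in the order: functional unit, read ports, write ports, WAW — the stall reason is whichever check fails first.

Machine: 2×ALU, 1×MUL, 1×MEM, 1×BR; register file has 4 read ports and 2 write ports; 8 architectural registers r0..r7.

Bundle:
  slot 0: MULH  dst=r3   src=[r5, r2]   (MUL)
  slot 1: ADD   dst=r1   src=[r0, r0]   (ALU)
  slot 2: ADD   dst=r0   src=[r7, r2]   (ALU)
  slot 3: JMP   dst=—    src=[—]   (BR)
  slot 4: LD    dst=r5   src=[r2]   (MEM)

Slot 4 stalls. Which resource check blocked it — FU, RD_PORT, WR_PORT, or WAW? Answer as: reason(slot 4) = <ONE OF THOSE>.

[0] MUL needs rd=2 wr=1: ok; after: ALU=2 MUL=0 MEM=1 BR=1, R=2, W=1
[1] ALU needs rd=1 wr=1: ok; after: ALU=1 MUL=0 MEM=1 BR=1, R=1, W=0
[2] ALU needs rd=2 wr=1: RD_PORT; after: ALU=1 MUL=0 MEM=1 BR=1, R=1, W=0
[3] BR needs rd=0 wr=0: ok; after: ALU=1 MUL=0 MEM=1 BR=0, R=1, W=0
[4] MEM needs rd=1 wr=1: WR_PORT; after: ALU=1 MUL=0 MEM=1 BR=0, R=1, W=0

reason(slot 4) = WR_PORT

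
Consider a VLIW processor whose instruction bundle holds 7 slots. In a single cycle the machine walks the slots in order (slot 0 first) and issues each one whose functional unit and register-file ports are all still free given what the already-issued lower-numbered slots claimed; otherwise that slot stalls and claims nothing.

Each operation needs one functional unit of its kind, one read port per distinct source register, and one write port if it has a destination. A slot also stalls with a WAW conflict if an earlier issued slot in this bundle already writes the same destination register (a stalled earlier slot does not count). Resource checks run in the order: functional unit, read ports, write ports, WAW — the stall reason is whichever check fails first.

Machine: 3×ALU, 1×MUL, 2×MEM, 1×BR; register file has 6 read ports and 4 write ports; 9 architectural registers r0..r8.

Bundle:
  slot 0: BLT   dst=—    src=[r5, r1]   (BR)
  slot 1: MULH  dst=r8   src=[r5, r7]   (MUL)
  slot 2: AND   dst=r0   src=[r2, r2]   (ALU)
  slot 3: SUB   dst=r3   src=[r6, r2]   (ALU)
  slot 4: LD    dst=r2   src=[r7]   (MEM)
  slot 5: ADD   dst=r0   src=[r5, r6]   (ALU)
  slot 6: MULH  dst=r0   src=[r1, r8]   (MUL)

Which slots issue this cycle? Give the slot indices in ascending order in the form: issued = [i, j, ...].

  0. BR ⇒ go  {3A/1Mu/2Ld/0B | 4r 4w}
  1. MUL→r8 ⇒ go  {3A/0Mu/2Ld/0B | 2r 3w}
  2. ALU→r0 ⇒ go  {2A/0Mu/2Ld/0B | 1r 2w}
  3. ALU→r3 ⇒ no(RD_PORT)  {2A/0Mu/2Ld/0B | 1r 2w}
  4. MEM→r2 ⇒ go  {2A/0Mu/1Ld/0B | 0r 1w}
  5. ALU→r0 ⇒ no(RD_PORT)  {2A/0Mu/1Ld/0B | 0r 1w}
  6. MUL→r0 ⇒ no(FU)  {2A/0Mu/1Ld/0B | 0r 1w}

issued = [0, 1, 2, 4]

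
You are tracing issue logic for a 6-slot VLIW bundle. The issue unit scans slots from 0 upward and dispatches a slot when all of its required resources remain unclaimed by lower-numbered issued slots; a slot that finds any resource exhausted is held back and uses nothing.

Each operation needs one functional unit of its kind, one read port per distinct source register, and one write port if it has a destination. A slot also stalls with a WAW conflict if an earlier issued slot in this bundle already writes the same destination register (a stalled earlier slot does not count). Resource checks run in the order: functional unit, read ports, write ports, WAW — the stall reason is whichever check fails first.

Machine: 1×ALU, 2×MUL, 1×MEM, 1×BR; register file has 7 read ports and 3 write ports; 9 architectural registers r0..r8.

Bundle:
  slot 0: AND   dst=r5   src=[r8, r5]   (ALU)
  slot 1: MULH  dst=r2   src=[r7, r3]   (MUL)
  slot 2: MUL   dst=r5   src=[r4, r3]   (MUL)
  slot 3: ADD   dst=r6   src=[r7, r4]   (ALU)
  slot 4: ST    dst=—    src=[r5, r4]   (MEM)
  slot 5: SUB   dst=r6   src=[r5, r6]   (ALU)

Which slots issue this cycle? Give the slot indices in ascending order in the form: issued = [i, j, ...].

issued = [0, 1, 4]

slot 0 (ALU): ISSUE — free A0,Mu2,Ld1,B1 rp5 wp2
slot 1 (MUL): ISSUE — free A0,Mu1,Ld1,B1 rp3 wp1
slot 2 (MUL): stall WAW — free A0,Mu1,Ld1,B1 rp3 wp1
slot 3 (ALU): stall FU — free A0,Mu1,Ld1,B1 rp3 wp1
slot 4 (MEM): ISSUE — free A0,Mu1,Ld0,B1 rp1 wp1
slot 5 (ALU): stall FU — free A0,Mu1,Ld0,B1 rp1 wp1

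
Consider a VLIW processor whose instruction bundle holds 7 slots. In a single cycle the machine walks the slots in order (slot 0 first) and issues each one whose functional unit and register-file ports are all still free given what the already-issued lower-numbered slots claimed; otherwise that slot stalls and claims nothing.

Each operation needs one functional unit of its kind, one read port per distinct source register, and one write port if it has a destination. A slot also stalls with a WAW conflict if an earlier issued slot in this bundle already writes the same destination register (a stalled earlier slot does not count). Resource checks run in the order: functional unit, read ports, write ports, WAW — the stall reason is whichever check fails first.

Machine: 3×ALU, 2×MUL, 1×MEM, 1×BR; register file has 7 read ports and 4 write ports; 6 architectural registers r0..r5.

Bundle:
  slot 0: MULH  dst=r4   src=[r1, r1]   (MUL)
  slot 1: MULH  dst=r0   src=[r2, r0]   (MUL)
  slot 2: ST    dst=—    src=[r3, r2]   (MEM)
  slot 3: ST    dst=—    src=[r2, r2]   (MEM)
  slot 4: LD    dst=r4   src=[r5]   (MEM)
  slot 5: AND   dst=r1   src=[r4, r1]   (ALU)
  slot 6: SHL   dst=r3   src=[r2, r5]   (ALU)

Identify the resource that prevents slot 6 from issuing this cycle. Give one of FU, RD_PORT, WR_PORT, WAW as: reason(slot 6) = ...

reason(slot 6) = RD_PORT

(0) want 1×MUL +1rd +1wr — yes → AL3|MU1|ME1|BR1|rd6|wr3
(1) want 1×MUL +2rd +1wr — yes → AL3|MU0|ME1|BR1|rd4|wr2
(2) want 1×MEM +2rd +0wr — yes → AL3|MU0|ME0|BR1|rd2|wr2
(3) want 1×MEM +1rd +0wr — FU → AL3|MU0|ME0|BR1|rd2|wr2
(4) want 1×MEM +1rd +1wr — FU → AL3|MU0|ME0|BR1|rd2|wr2
(5) want 1×ALU +2rd +1wr — yes → AL2|MU0|ME0|BR1|rd0|wr1
(6) want 1×ALU +2rd +1wr — RD_PORT → AL2|MU0|ME0|BR1|rd0|wr1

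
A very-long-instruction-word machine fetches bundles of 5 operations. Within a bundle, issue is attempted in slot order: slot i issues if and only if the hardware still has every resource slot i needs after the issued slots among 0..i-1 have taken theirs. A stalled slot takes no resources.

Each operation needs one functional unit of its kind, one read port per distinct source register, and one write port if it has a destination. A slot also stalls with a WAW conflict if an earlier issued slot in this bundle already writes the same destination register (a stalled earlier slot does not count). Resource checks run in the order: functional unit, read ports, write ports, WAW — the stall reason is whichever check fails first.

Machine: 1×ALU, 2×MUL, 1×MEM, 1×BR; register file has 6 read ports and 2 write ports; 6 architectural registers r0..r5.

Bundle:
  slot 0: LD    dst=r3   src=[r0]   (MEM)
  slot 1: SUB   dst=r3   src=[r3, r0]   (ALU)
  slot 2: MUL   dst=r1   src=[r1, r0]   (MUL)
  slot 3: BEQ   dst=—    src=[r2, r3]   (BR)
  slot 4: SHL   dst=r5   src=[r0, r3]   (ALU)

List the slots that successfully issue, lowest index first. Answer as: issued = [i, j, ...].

(0) want 1×MEM +1rd +1wr — yes → AL1|MU2|ME0|BR1|rd5|wr1
(1) want 1×ALU +2rd +1wr — WAW → AL1|MU2|ME0|BR1|rd5|wr1
(2) want 1×MUL +2rd +1wr — yes → AL1|MU1|ME0|BR1|rd3|wr0
(3) want 1×BR +2rd +0wr — yes → AL1|MU1|ME0|BR0|rd1|wr0
(4) want 1×ALU +2rd +1wr — RD_PORT → AL1|MU1|ME0|BR0|rd1|wr0

issued = [0, 2, 3]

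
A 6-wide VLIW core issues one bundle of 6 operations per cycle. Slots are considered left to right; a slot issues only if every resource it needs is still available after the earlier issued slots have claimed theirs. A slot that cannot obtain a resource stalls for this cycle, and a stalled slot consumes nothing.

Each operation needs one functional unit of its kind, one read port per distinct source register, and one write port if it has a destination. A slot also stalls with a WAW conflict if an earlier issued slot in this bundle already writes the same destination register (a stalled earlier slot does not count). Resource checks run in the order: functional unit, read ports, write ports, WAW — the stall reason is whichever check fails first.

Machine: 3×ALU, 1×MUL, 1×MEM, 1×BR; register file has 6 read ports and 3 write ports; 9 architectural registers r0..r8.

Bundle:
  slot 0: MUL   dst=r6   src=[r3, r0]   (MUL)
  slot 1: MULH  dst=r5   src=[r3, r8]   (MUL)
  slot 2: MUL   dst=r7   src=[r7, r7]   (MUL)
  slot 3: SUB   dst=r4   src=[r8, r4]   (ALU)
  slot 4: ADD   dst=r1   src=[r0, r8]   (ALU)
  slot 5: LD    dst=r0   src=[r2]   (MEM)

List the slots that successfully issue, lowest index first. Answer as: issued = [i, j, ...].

#0 MUL src=r3,r0 dispatched  <A:3 Mu:0 Ld:1 B:1 rd:4 wr:2>
#1 MUL src=r3,r8 held:FU  <A:3 Mu:0 Ld:1 B:1 rd:4 wr:2>
#2 MUL src=r7,r7 held:FU  <A:3 Mu:0 Ld:1 B:1 rd:4 wr:2>
#3 ALU src=r8,r4 dispatched  <A:2 Mu:0 Ld:1 B:1 rd:2 wr:1>
#4 ALU src=r0,r8 dispatched  <A:1 Mu:0 Ld:1 B:1 rd:0 wr:0>
#5 MEM src=r2 held:RD_PORT  <A:1 Mu:0 Ld:1 B:1 rd:0 wr:0>

issued = [0, 3, 4]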